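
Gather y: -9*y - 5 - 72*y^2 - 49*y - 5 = -72*y^2 - 58*y - 10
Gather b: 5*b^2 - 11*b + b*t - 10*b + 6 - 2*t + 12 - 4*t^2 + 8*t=5*b^2 + b*(t - 21) - 4*t^2 + 6*t + 18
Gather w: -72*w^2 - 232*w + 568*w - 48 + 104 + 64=-72*w^2 + 336*w + 120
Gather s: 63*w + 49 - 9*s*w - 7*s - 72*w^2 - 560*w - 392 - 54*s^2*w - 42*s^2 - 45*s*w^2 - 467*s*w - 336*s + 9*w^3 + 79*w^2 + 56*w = s^2*(-54*w - 42) + s*(-45*w^2 - 476*w - 343) + 9*w^3 + 7*w^2 - 441*w - 343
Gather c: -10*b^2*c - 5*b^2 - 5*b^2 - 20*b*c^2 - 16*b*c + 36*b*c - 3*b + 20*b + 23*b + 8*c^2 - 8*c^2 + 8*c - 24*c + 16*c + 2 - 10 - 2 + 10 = -10*b^2 - 20*b*c^2 + 40*b + c*(-10*b^2 + 20*b)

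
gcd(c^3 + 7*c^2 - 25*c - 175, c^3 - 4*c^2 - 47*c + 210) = c^2 + 2*c - 35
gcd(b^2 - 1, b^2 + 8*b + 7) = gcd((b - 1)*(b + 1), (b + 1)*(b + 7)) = b + 1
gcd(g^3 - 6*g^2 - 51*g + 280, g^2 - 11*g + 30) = g - 5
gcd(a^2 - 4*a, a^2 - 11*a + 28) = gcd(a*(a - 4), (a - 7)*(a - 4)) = a - 4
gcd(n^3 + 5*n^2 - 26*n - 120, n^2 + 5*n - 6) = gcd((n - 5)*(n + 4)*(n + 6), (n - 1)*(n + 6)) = n + 6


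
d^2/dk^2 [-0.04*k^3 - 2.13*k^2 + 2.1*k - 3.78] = -0.24*k - 4.26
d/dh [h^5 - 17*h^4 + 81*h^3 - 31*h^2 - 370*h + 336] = 5*h^4 - 68*h^3 + 243*h^2 - 62*h - 370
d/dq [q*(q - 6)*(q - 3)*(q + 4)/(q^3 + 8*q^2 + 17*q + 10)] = (q^6 + 16*q^5 + 29*q^4 - 274*q^3 - 1032*q^2 - 360*q + 720)/(q^6 + 16*q^5 + 98*q^4 + 292*q^3 + 449*q^2 + 340*q + 100)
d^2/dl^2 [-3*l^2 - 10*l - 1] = -6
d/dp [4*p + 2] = 4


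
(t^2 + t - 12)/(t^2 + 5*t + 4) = (t - 3)/(t + 1)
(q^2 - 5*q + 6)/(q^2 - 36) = (q^2 - 5*q + 6)/(q^2 - 36)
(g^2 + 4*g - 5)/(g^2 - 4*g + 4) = (g^2 + 4*g - 5)/(g^2 - 4*g + 4)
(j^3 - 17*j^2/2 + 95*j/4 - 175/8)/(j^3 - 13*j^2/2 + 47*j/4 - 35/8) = (2*j - 5)/(2*j - 1)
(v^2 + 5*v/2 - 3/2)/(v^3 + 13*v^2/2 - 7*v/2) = (v + 3)/(v*(v + 7))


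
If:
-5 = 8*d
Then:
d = -5/8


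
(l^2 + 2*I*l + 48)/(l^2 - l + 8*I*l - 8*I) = (l - 6*I)/(l - 1)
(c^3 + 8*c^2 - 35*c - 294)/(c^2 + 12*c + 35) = (c^2 + c - 42)/(c + 5)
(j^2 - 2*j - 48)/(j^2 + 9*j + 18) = (j - 8)/(j + 3)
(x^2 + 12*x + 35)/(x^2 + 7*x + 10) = (x + 7)/(x + 2)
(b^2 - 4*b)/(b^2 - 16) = b/(b + 4)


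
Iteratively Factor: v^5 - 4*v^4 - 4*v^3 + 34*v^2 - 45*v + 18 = (v - 1)*(v^4 - 3*v^3 - 7*v^2 + 27*v - 18) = (v - 2)*(v - 1)*(v^3 - v^2 - 9*v + 9) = (v - 2)*(v - 1)*(v + 3)*(v^2 - 4*v + 3) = (v - 2)*(v - 1)^2*(v + 3)*(v - 3)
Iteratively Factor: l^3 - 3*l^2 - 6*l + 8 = (l - 1)*(l^2 - 2*l - 8) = (l - 4)*(l - 1)*(l + 2)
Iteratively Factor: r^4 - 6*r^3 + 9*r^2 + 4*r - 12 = (r - 2)*(r^3 - 4*r^2 + r + 6) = (r - 2)*(r + 1)*(r^2 - 5*r + 6) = (r - 3)*(r - 2)*(r + 1)*(r - 2)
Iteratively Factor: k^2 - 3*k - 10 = (k + 2)*(k - 5)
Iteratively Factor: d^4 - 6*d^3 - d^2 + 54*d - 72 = (d - 3)*(d^3 - 3*d^2 - 10*d + 24) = (d - 3)*(d + 3)*(d^2 - 6*d + 8) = (d - 3)*(d - 2)*(d + 3)*(d - 4)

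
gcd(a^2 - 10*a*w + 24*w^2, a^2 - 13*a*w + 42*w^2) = -a + 6*w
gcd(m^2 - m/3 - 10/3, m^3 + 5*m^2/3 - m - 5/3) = m + 5/3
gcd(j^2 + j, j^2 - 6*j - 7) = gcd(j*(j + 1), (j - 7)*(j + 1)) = j + 1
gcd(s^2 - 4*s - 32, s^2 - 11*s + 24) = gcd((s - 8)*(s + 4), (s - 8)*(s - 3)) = s - 8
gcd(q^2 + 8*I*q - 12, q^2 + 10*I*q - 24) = q + 6*I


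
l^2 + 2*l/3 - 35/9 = (l - 5/3)*(l + 7/3)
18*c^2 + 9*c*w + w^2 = (3*c + w)*(6*c + w)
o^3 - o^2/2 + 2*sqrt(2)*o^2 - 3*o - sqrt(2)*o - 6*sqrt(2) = (o - 2)*(o + 3/2)*(o + 2*sqrt(2))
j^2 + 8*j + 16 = (j + 4)^2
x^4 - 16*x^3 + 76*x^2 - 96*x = x*(x - 8)*(x - 6)*(x - 2)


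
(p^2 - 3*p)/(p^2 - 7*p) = (p - 3)/(p - 7)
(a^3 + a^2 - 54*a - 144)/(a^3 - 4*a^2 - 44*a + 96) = (a + 3)/(a - 2)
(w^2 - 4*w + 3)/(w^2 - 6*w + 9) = (w - 1)/(w - 3)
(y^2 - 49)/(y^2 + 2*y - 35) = (y - 7)/(y - 5)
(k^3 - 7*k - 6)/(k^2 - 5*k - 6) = (k^2 - k - 6)/(k - 6)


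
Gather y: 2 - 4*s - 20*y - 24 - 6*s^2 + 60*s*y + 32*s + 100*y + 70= -6*s^2 + 28*s + y*(60*s + 80) + 48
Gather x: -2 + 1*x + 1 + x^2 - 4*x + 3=x^2 - 3*x + 2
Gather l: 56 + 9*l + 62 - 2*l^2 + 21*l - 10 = -2*l^2 + 30*l + 108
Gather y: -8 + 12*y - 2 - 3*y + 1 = 9*y - 9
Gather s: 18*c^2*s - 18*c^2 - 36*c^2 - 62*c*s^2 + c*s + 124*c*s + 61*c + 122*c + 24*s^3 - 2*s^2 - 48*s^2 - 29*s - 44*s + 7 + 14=-54*c^2 + 183*c + 24*s^3 + s^2*(-62*c - 50) + s*(18*c^2 + 125*c - 73) + 21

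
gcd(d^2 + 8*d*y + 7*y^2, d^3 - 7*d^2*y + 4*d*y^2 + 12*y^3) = d + y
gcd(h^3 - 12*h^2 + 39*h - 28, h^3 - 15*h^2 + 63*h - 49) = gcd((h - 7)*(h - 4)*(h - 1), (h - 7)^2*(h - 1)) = h^2 - 8*h + 7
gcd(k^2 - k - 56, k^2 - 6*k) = 1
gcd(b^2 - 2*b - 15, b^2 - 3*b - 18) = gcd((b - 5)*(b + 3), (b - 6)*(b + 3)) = b + 3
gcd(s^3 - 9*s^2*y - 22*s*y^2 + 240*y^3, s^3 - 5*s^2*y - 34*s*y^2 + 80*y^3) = -s^2 + 3*s*y + 40*y^2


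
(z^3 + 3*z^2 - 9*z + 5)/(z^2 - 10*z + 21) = (z^3 + 3*z^2 - 9*z + 5)/(z^2 - 10*z + 21)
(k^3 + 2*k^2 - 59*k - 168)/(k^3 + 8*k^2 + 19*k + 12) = (k^2 - k - 56)/(k^2 + 5*k + 4)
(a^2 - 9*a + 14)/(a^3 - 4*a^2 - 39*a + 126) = (a - 2)/(a^2 + 3*a - 18)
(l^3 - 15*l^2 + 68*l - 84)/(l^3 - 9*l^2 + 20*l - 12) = (l - 7)/(l - 1)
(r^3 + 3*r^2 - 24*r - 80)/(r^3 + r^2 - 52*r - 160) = (r^2 - r - 20)/(r^2 - 3*r - 40)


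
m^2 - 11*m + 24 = (m - 8)*(m - 3)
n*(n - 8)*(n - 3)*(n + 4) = n^4 - 7*n^3 - 20*n^2 + 96*n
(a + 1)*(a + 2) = a^2 + 3*a + 2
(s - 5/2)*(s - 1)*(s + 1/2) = s^3 - 3*s^2 + 3*s/4 + 5/4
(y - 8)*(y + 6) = y^2 - 2*y - 48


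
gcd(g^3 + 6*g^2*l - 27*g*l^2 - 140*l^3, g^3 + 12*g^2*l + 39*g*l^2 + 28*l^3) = g^2 + 11*g*l + 28*l^2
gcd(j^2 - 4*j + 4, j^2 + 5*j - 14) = j - 2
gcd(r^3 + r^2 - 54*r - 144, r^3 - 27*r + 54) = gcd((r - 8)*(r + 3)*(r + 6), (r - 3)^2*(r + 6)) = r + 6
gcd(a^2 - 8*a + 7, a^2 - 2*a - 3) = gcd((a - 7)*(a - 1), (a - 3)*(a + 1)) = 1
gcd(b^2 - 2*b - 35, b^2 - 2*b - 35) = b^2 - 2*b - 35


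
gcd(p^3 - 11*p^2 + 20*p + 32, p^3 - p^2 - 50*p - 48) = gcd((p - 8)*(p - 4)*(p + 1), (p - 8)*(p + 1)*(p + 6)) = p^2 - 7*p - 8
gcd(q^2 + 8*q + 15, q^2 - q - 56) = 1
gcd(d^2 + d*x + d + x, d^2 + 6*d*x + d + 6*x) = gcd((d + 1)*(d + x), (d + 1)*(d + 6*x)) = d + 1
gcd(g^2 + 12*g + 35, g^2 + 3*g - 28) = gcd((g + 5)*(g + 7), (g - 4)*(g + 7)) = g + 7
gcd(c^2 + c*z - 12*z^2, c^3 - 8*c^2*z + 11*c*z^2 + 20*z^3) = 1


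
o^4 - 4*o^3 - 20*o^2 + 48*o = o*(o - 6)*(o - 2)*(o + 4)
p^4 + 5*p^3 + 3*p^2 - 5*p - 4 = (p - 1)*(p + 1)^2*(p + 4)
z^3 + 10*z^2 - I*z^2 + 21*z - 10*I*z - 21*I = (z + 3)*(z + 7)*(z - I)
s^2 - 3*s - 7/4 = (s - 7/2)*(s + 1/2)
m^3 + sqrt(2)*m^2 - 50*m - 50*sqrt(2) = (m - 5*sqrt(2))*(m + sqrt(2))*(m + 5*sqrt(2))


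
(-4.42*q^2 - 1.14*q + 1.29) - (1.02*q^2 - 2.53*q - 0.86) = -5.44*q^2 + 1.39*q + 2.15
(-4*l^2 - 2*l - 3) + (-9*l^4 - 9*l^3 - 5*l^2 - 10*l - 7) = -9*l^4 - 9*l^3 - 9*l^2 - 12*l - 10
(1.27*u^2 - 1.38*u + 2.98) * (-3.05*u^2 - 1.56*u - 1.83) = -3.8735*u^4 + 2.2278*u^3 - 9.2603*u^2 - 2.1234*u - 5.4534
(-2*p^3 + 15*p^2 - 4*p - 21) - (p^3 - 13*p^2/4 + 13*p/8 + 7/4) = -3*p^3 + 73*p^2/4 - 45*p/8 - 91/4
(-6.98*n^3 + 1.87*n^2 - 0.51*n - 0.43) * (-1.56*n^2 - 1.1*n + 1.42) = 10.8888*n^5 + 4.7608*n^4 - 11.173*n^3 + 3.8872*n^2 - 0.2512*n - 0.6106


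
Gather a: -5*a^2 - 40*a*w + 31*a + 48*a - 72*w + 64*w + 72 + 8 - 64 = -5*a^2 + a*(79 - 40*w) - 8*w + 16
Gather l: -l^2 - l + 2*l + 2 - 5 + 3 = -l^2 + l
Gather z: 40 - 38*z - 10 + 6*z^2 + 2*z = 6*z^2 - 36*z + 30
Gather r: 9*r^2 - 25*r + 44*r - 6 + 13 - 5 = 9*r^2 + 19*r + 2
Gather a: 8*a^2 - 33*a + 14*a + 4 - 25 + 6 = 8*a^2 - 19*a - 15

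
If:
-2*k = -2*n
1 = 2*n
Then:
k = 1/2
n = 1/2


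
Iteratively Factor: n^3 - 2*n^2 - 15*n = (n + 3)*(n^2 - 5*n) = n*(n + 3)*(n - 5)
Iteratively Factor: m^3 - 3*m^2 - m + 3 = (m + 1)*(m^2 - 4*m + 3) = (m - 1)*(m + 1)*(m - 3)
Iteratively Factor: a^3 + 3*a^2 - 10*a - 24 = (a + 4)*(a^2 - a - 6) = (a - 3)*(a + 4)*(a + 2)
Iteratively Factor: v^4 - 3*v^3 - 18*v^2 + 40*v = (v - 5)*(v^3 + 2*v^2 - 8*v) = (v - 5)*(v + 4)*(v^2 - 2*v) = (v - 5)*(v - 2)*(v + 4)*(v)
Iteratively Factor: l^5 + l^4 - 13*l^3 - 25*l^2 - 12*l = (l - 4)*(l^4 + 5*l^3 + 7*l^2 + 3*l) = (l - 4)*(l + 1)*(l^3 + 4*l^2 + 3*l) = l*(l - 4)*(l + 1)*(l^2 + 4*l + 3) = l*(l - 4)*(l + 1)*(l + 3)*(l + 1)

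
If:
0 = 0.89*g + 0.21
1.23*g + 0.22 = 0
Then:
No Solution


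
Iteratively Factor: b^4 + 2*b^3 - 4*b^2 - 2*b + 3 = (b + 3)*(b^3 - b^2 - b + 1) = (b - 1)*(b + 3)*(b^2 - 1) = (b - 1)*(b + 1)*(b + 3)*(b - 1)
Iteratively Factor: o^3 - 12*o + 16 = (o - 2)*(o^2 + 2*o - 8) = (o - 2)*(o + 4)*(o - 2)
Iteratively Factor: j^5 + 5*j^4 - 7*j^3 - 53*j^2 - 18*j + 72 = (j - 1)*(j^4 + 6*j^3 - j^2 - 54*j - 72) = (j - 3)*(j - 1)*(j^3 + 9*j^2 + 26*j + 24) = (j - 3)*(j - 1)*(j + 2)*(j^2 + 7*j + 12) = (j - 3)*(j - 1)*(j + 2)*(j + 4)*(j + 3)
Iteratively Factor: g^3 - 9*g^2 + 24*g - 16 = (g - 4)*(g^2 - 5*g + 4) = (g - 4)*(g - 1)*(g - 4)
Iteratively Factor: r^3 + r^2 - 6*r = (r)*(r^2 + r - 6) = r*(r - 2)*(r + 3)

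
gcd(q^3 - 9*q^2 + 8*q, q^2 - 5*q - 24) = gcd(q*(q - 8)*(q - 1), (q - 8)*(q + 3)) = q - 8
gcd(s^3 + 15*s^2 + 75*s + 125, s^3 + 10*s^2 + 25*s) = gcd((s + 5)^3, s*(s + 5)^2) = s^2 + 10*s + 25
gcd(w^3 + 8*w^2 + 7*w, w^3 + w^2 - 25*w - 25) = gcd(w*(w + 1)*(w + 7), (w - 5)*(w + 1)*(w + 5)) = w + 1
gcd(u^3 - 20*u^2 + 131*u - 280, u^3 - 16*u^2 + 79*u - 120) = u^2 - 13*u + 40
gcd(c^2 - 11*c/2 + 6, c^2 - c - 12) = c - 4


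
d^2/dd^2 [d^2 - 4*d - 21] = 2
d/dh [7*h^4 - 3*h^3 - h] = 28*h^3 - 9*h^2 - 1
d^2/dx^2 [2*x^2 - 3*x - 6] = 4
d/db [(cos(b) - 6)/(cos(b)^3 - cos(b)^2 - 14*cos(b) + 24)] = (27*cos(b) - 19*cos(2*b) + cos(3*b) + 101)*sin(b)/(2*(cos(b)^3 - cos(b)^2 - 14*cos(b) + 24)^2)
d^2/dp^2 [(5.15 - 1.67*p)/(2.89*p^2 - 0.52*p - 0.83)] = ((1.67*p - 5.15)*(5.78*p - 0.52)*(11.56*p - 1.04) + (28.9578*p - 31.5038)*(-2.89*p^2 + 0.52*p + 0.83))/(-2.89*p^2 + 0.52*p + 0.83)^3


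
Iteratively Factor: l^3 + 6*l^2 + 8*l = (l + 4)*(l^2 + 2*l) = l*(l + 4)*(l + 2)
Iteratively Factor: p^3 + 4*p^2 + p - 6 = (p - 1)*(p^2 + 5*p + 6) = (p - 1)*(p + 3)*(p + 2)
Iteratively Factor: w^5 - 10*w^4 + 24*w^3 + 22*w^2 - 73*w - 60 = (w - 5)*(w^4 - 5*w^3 - w^2 + 17*w + 12) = (w - 5)*(w - 3)*(w^3 - 2*w^2 - 7*w - 4) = (w - 5)*(w - 3)*(w + 1)*(w^2 - 3*w - 4) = (w - 5)*(w - 3)*(w + 1)^2*(w - 4)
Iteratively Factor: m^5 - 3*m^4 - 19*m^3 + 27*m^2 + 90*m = (m - 3)*(m^4 - 19*m^2 - 30*m) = (m - 5)*(m - 3)*(m^3 + 5*m^2 + 6*m) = m*(m - 5)*(m - 3)*(m^2 + 5*m + 6) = m*(m - 5)*(m - 3)*(m + 2)*(m + 3)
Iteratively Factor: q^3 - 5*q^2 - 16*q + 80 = (q + 4)*(q^2 - 9*q + 20) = (q - 4)*(q + 4)*(q - 5)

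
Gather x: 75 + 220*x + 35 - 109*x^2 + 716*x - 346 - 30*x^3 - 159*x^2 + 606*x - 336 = -30*x^3 - 268*x^2 + 1542*x - 572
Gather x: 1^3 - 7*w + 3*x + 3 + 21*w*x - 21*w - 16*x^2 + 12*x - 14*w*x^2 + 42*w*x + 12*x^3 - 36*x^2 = -28*w + 12*x^3 + x^2*(-14*w - 52) + x*(63*w + 15) + 4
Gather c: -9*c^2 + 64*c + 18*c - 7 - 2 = -9*c^2 + 82*c - 9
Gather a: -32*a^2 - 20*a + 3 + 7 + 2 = -32*a^2 - 20*a + 12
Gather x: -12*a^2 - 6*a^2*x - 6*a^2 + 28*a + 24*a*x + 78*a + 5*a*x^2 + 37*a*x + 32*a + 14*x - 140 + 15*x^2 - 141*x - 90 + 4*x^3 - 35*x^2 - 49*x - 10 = -18*a^2 + 138*a + 4*x^3 + x^2*(5*a - 20) + x*(-6*a^2 + 61*a - 176) - 240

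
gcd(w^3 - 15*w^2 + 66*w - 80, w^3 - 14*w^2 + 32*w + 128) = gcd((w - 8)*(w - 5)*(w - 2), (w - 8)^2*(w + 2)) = w - 8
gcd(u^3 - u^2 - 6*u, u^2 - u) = u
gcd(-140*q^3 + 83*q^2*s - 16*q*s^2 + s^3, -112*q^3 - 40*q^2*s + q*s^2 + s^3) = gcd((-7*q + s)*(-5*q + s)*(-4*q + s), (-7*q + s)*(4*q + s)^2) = 7*q - s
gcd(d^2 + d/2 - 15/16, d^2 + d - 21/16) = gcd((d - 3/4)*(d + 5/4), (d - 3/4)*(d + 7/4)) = d - 3/4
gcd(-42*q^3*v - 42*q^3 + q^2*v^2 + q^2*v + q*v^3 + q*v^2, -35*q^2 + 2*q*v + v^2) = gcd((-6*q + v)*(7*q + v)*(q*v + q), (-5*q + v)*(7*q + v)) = 7*q + v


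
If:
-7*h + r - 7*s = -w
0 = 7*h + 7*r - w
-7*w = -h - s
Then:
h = -335*w/7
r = 48*w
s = 384*w/7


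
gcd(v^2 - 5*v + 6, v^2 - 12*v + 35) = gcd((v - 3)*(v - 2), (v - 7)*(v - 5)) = 1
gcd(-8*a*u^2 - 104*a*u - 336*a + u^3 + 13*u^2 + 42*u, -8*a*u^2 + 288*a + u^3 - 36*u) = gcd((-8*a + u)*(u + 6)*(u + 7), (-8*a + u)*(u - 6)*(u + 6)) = -8*a*u - 48*a + u^2 + 6*u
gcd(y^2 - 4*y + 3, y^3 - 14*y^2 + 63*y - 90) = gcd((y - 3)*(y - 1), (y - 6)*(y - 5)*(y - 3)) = y - 3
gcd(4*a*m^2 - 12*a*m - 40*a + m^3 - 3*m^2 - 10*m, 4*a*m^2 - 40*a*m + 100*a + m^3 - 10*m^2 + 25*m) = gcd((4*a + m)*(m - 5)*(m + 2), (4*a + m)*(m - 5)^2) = 4*a*m - 20*a + m^2 - 5*m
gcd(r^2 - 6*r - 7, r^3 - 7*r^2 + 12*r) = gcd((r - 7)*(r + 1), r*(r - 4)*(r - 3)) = 1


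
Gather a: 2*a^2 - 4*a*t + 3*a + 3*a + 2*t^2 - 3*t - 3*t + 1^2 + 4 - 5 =2*a^2 + a*(6 - 4*t) + 2*t^2 - 6*t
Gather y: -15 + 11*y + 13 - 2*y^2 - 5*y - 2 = -2*y^2 + 6*y - 4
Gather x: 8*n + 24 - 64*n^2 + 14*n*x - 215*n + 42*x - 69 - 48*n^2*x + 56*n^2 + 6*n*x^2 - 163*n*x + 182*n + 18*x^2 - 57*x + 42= -8*n^2 - 25*n + x^2*(6*n + 18) + x*(-48*n^2 - 149*n - 15) - 3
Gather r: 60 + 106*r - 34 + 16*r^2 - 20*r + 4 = 16*r^2 + 86*r + 30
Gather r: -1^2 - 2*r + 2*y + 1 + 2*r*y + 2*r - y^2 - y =2*r*y - y^2 + y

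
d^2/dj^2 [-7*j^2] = -14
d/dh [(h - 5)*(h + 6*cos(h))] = h + (5 - h)*(6*sin(h) - 1) + 6*cos(h)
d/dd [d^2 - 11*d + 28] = 2*d - 11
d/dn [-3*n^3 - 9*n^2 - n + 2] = -9*n^2 - 18*n - 1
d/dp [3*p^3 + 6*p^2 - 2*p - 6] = 9*p^2 + 12*p - 2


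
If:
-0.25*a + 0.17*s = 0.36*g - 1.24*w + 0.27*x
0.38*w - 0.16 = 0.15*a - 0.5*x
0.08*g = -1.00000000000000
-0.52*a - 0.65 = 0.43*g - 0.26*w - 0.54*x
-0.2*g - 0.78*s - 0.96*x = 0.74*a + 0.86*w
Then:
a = 12.99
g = -12.50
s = -14.59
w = 1.64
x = 2.97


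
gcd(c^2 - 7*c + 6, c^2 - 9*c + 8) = c - 1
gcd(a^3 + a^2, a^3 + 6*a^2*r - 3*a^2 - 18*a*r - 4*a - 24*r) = a + 1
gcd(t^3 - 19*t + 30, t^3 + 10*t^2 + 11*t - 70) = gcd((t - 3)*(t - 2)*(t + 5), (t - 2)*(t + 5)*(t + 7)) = t^2 + 3*t - 10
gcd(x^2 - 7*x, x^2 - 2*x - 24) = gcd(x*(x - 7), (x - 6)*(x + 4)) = 1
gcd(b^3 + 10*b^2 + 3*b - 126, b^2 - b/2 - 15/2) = b - 3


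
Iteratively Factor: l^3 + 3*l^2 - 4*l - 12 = (l - 2)*(l^2 + 5*l + 6) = (l - 2)*(l + 3)*(l + 2)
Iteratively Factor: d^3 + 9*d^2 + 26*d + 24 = (d + 3)*(d^2 + 6*d + 8) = (d + 2)*(d + 3)*(d + 4)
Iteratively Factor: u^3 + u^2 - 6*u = (u - 2)*(u^2 + 3*u) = (u - 2)*(u + 3)*(u)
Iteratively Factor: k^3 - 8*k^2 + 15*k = (k - 5)*(k^2 - 3*k) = k*(k - 5)*(k - 3)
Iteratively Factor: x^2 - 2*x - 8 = (x + 2)*(x - 4)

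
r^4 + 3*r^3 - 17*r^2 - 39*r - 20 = (r - 4)*(r + 1)^2*(r + 5)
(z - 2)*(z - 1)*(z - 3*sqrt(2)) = z^3 - 3*sqrt(2)*z^2 - 3*z^2 + 2*z + 9*sqrt(2)*z - 6*sqrt(2)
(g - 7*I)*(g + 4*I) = g^2 - 3*I*g + 28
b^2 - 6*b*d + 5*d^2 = (b - 5*d)*(b - d)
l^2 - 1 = (l - 1)*(l + 1)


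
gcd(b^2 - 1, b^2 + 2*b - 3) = b - 1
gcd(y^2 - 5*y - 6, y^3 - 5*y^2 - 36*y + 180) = y - 6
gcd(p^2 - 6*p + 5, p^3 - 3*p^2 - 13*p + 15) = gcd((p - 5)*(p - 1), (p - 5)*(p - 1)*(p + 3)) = p^2 - 6*p + 5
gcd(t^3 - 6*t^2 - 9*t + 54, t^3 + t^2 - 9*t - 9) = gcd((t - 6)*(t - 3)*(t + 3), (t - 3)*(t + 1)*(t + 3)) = t^2 - 9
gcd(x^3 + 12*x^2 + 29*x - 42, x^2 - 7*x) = 1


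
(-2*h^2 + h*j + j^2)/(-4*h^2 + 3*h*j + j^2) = (2*h + j)/(4*h + j)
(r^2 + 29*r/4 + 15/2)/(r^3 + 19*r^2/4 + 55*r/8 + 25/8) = 2*(r + 6)/(2*r^2 + 7*r + 5)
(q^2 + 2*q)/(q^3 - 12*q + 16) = q*(q + 2)/(q^3 - 12*q + 16)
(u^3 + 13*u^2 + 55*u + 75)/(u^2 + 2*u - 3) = (u^2 + 10*u + 25)/(u - 1)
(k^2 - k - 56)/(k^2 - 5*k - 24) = (k + 7)/(k + 3)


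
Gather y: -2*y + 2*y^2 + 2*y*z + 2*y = 2*y^2 + 2*y*z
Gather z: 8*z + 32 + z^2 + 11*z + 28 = z^2 + 19*z + 60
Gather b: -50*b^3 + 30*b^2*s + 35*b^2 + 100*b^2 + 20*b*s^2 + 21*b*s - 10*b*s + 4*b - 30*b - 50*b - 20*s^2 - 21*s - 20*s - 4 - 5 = -50*b^3 + b^2*(30*s + 135) + b*(20*s^2 + 11*s - 76) - 20*s^2 - 41*s - 9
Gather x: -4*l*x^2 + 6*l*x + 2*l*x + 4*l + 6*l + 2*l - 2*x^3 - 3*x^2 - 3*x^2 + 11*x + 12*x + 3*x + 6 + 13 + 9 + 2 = 12*l - 2*x^3 + x^2*(-4*l - 6) + x*(8*l + 26) + 30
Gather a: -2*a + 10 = 10 - 2*a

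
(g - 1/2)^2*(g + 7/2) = g^3 + 5*g^2/2 - 13*g/4 + 7/8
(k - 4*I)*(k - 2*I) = k^2 - 6*I*k - 8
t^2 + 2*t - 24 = (t - 4)*(t + 6)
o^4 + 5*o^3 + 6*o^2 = o^2*(o + 2)*(o + 3)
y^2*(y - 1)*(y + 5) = y^4 + 4*y^3 - 5*y^2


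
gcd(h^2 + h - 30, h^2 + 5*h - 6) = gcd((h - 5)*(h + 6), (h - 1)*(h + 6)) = h + 6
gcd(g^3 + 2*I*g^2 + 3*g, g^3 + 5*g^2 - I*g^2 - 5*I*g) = g^2 - I*g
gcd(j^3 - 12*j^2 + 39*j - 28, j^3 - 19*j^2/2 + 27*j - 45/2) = 1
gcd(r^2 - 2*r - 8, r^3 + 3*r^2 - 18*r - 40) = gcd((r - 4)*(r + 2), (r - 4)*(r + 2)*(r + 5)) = r^2 - 2*r - 8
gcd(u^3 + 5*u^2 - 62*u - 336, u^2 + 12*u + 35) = u + 7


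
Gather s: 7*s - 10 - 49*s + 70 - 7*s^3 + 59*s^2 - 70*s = -7*s^3 + 59*s^2 - 112*s + 60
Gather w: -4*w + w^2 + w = w^2 - 3*w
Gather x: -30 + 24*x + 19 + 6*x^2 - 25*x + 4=6*x^2 - x - 7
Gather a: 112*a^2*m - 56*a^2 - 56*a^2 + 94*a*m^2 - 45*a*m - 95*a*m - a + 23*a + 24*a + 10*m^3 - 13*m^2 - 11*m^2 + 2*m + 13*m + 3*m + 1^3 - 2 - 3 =a^2*(112*m - 112) + a*(94*m^2 - 140*m + 46) + 10*m^3 - 24*m^2 + 18*m - 4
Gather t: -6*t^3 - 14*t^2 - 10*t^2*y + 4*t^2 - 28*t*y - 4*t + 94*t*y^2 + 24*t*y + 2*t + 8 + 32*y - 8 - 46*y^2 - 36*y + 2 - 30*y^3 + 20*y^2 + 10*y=-6*t^3 + t^2*(-10*y - 10) + t*(94*y^2 - 4*y - 2) - 30*y^3 - 26*y^2 + 6*y + 2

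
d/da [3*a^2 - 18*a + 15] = 6*a - 18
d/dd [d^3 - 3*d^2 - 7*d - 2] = 3*d^2 - 6*d - 7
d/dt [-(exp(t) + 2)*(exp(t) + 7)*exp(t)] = (-3*exp(2*t) - 18*exp(t) - 14)*exp(t)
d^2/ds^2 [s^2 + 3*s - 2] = 2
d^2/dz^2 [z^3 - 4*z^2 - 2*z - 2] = 6*z - 8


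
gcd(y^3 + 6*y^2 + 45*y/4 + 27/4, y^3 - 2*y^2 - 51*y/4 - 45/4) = y^2 + 3*y + 9/4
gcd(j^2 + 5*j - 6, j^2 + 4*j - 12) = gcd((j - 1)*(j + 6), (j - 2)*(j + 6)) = j + 6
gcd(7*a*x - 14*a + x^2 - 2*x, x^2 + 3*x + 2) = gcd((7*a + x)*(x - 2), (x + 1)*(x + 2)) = 1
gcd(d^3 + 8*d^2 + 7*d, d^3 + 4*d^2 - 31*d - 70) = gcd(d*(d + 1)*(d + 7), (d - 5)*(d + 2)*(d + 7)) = d + 7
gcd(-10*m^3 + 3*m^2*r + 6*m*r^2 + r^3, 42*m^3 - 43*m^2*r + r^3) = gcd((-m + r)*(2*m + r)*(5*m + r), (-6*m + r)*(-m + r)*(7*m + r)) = -m + r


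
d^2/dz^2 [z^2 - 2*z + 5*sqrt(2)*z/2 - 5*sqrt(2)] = 2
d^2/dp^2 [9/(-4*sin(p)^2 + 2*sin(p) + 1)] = 18*(-32*sin(p)^4 + 12*sin(p)^3 + 38*sin(p)^2 - 23*sin(p) + 8)/(-4*sin(p)^2 + 2*sin(p) + 1)^3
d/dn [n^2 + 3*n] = 2*n + 3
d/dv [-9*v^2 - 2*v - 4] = -18*v - 2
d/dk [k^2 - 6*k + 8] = 2*k - 6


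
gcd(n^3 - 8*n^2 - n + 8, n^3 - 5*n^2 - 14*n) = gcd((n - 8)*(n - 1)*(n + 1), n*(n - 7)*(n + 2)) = 1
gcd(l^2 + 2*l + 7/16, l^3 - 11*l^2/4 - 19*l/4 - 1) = l + 1/4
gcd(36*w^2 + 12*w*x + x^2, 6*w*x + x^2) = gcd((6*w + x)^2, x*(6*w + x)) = 6*w + x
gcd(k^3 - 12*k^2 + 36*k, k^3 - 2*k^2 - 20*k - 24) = k - 6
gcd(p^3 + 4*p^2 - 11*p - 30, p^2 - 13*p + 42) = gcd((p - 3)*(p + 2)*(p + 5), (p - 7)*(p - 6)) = 1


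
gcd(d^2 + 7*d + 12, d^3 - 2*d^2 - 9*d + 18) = d + 3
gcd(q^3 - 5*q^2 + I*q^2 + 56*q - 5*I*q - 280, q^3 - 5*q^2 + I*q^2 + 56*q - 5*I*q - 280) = q^3 + q^2*(-5 + I) + q*(56 - 5*I) - 280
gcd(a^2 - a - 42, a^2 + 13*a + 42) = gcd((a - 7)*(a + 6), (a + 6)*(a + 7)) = a + 6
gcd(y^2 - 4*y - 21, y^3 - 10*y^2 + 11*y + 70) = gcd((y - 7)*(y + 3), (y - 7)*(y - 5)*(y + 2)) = y - 7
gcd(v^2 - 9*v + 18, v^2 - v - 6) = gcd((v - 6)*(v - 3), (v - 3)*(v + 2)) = v - 3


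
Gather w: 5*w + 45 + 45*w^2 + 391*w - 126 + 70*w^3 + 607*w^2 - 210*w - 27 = 70*w^3 + 652*w^2 + 186*w - 108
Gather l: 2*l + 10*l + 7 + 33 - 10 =12*l + 30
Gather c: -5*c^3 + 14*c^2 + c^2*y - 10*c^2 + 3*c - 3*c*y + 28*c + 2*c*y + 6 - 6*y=-5*c^3 + c^2*(y + 4) + c*(31 - y) - 6*y + 6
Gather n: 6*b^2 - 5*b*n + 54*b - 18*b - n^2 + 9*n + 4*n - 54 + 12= 6*b^2 + 36*b - n^2 + n*(13 - 5*b) - 42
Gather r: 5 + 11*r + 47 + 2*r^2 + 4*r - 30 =2*r^2 + 15*r + 22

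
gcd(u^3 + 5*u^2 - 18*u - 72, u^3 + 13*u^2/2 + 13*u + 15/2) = u + 3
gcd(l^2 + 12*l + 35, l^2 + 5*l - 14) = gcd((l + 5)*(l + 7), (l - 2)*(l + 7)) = l + 7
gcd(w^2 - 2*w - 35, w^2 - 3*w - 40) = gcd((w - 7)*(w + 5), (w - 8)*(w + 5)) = w + 5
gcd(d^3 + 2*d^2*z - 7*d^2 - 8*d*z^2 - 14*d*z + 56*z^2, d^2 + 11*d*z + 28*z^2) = d + 4*z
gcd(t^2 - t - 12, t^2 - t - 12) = t^2 - t - 12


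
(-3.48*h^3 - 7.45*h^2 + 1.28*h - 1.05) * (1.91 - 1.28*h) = 4.4544*h^4 + 2.8892*h^3 - 15.8679*h^2 + 3.7888*h - 2.0055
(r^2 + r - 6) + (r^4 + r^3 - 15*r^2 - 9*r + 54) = r^4 + r^3 - 14*r^2 - 8*r + 48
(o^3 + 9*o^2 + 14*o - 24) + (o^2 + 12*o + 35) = o^3 + 10*o^2 + 26*o + 11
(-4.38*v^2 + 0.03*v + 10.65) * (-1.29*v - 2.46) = 5.6502*v^3 + 10.7361*v^2 - 13.8123*v - 26.199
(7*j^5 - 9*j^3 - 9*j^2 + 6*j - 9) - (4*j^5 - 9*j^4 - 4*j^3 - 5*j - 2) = 3*j^5 + 9*j^4 - 5*j^3 - 9*j^2 + 11*j - 7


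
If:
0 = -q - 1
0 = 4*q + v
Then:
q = -1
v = 4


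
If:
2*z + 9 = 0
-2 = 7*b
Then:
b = -2/7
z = -9/2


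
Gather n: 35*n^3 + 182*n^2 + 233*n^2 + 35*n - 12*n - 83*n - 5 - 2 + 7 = 35*n^3 + 415*n^2 - 60*n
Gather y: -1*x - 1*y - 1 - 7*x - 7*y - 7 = -8*x - 8*y - 8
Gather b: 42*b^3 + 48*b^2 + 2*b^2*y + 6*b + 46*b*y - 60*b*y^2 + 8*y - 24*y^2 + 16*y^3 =42*b^3 + b^2*(2*y + 48) + b*(-60*y^2 + 46*y + 6) + 16*y^3 - 24*y^2 + 8*y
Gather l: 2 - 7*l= 2 - 7*l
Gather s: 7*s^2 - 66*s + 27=7*s^2 - 66*s + 27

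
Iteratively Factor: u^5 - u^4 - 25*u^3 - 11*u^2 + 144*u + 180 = (u - 3)*(u^4 + 2*u^3 - 19*u^2 - 68*u - 60) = (u - 3)*(u + 2)*(u^3 - 19*u - 30) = (u - 5)*(u - 3)*(u + 2)*(u^2 + 5*u + 6) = (u - 5)*(u - 3)*(u + 2)*(u + 3)*(u + 2)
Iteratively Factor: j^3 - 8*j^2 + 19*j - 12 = (j - 4)*(j^2 - 4*j + 3) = (j - 4)*(j - 1)*(j - 3)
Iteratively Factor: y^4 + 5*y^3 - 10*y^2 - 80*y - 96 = (y + 3)*(y^3 + 2*y^2 - 16*y - 32) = (y - 4)*(y + 3)*(y^2 + 6*y + 8) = (y - 4)*(y + 2)*(y + 3)*(y + 4)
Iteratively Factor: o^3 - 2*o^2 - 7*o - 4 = (o + 1)*(o^2 - 3*o - 4) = (o + 1)^2*(o - 4)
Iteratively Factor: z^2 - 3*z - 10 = (z + 2)*(z - 5)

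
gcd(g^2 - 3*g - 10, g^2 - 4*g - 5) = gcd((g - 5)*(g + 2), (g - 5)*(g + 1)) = g - 5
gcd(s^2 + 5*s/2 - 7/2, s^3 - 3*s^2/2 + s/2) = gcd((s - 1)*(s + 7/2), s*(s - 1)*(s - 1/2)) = s - 1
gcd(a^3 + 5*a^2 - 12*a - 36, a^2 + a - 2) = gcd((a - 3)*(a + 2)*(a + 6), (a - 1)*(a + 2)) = a + 2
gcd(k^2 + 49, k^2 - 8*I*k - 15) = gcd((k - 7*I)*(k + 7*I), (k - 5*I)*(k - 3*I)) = 1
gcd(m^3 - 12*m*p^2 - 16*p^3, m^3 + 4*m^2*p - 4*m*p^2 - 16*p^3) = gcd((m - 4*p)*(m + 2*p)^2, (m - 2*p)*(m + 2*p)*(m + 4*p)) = m + 2*p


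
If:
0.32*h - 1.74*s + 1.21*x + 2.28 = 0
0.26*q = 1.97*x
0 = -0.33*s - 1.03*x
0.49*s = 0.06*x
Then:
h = -7.12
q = 0.00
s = 0.00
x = 0.00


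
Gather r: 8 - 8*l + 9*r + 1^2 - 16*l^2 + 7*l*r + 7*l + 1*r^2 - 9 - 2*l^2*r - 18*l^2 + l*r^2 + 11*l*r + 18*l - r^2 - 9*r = -34*l^2 + l*r^2 + 17*l + r*(-2*l^2 + 18*l)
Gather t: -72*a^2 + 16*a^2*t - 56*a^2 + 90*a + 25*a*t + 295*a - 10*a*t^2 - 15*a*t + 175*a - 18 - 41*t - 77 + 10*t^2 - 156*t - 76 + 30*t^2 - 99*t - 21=-128*a^2 + 560*a + t^2*(40 - 10*a) + t*(16*a^2 + 10*a - 296) - 192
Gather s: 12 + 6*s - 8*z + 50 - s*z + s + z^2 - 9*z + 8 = s*(7 - z) + z^2 - 17*z + 70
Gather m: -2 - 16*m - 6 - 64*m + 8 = -80*m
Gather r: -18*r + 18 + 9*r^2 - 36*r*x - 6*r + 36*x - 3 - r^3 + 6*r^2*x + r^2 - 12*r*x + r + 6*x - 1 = -r^3 + r^2*(6*x + 10) + r*(-48*x - 23) + 42*x + 14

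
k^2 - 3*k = k*(k - 3)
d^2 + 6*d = d*(d + 6)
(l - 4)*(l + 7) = l^2 + 3*l - 28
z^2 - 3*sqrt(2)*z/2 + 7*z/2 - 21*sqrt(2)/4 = (z + 7/2)*(z - 3*sqrt(2)/2)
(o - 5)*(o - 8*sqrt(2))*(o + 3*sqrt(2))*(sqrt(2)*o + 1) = sqrt(2)*o^4 - 9*o^3 - 5*sqrt(2)*o^3 - 53*sqrt(2)*o^2 + 45*o^2 - 48*o + 265*sqrt(2)*o + 240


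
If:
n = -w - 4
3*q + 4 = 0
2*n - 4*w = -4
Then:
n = -10/3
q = -4/3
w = -2/3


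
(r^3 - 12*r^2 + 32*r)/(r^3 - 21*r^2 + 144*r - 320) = r*(r - 4)/(r^2 - 13*r + 40)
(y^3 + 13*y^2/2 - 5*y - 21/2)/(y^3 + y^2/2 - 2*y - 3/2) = (y + 7)/(y + 1)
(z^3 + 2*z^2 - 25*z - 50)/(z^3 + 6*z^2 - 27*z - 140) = (z^2 + 7*z + 10)/(z^2 + 11*z + 28)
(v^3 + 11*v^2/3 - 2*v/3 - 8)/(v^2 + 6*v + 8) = (v^2 + 5*v/3 - 4)/(v + 4)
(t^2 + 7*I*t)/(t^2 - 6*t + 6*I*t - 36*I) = t*(t + 7*I)/(t^2 + 6*t*(-1 + I) - 36*I)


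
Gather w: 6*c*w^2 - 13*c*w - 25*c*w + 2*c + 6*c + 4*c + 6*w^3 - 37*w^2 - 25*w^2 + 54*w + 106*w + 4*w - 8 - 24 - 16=12*c + 6*w^3 + w^2*(6*c - 62) + w*(164 - 38*c) - 48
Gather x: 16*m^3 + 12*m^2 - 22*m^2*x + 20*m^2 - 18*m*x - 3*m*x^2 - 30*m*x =16*m^3 + 32*m^2 - 3*m*x^2 + x*(-22*m^2 - 48*m)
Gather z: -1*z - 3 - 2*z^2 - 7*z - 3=-2*z^2 - 8*z - 6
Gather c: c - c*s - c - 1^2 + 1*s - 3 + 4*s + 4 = -c*s + 5*s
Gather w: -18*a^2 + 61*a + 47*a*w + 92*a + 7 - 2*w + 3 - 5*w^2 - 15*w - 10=-18*a^2 + 153*a - 5*w^2 + w*(47*a - 17)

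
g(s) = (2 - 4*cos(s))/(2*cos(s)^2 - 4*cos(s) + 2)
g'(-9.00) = 0.11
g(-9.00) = 0.77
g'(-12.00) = 237.87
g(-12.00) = -28.21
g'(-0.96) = -12.11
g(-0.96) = -0.81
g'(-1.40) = -0.59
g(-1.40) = 0.96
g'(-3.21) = -0.02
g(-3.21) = 0.75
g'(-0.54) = -306.13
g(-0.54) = -35.33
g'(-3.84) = -0.18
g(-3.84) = 0.81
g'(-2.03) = 0.26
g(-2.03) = 0.91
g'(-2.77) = 0.09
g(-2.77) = 0.77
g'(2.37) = -0.20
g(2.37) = 0.83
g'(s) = (2 - 4*cos(s))*(4*sin(s)*cos(s) - 4*sin(s))/(2*cos(s)^2 - 4*cos(s) + 2)^2 + 4*sin(s)/(2*cos(s)^2 - 4*cos(s) + 2) = -sin(2*s)/(cos(s) - 1)^3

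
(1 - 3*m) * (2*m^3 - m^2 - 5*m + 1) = -6*m^4 + 5*m^3 + 14*m^2 - 8*m + 1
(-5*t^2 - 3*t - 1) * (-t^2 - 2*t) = 5*t^4 + 13*t^3 + 7*t^2 + 2*t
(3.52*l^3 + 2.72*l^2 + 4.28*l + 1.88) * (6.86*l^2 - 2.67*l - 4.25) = 24.1472*l^5 + 9.2608*l^4 + 7.1384*l^3 - 10.0908*l^2 - 23.2096*l - 7.99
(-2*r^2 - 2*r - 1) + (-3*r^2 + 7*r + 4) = -5*r^2 + 5*r + 3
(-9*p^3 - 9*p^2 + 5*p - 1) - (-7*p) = -9*p^3 - 9*p^2 + 12*p - 1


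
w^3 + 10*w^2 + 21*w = w*(w + 3)*(w + 7)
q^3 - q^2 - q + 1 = (q - 1)^2*(q + 1)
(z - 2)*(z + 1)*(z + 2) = z^3 + z^2 - 4*z - 4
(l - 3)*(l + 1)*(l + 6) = l^3 + 4*l^2 - 15*l - 18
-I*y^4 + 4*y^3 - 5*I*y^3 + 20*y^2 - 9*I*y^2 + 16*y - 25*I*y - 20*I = (y + 4)*(y - I)*(y + 5*I)*(-I*y - I)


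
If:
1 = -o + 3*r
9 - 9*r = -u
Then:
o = u/3 + 2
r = u/9 + 1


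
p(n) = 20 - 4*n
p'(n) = -4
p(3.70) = 5.20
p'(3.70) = -4.00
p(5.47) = -1.88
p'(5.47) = -4.00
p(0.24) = 19.04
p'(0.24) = -4.00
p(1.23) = 15.08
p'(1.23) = -4.00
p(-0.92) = 23.68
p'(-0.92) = -4.00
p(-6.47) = 45.88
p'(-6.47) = -4.00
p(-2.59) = 30.36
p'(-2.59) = -4.00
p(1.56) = 13.76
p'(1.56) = -4.00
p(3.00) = 8.00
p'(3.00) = -4.00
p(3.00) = 8.00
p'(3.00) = -4.00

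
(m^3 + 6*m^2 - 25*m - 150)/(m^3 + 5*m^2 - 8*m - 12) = (m^2 - 25)/(m^2 - m - 2)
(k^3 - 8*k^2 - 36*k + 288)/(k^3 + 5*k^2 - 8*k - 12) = (k^2 - 14*k + 48)/(k^2 - k - 2)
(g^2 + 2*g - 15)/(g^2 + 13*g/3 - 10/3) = 3*(g - 3)/(3*g - 2)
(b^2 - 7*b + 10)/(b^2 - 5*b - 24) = (-b^2 + 7*b - 10)/(-b^2 + 5*b + 24)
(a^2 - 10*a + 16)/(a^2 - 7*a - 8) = (a - 2)/(a + 1)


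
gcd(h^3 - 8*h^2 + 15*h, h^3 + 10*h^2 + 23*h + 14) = 1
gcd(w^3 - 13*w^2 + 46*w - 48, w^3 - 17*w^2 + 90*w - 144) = w^2 - 11*w + 24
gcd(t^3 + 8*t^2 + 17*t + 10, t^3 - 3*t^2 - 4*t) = t + 1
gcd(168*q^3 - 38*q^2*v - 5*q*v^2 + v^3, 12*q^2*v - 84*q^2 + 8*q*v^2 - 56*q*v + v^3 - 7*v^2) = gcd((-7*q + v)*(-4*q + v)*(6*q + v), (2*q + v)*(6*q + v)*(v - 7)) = 6*q + v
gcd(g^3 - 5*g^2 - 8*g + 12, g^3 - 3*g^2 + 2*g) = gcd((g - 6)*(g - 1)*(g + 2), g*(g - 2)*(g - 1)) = g - 1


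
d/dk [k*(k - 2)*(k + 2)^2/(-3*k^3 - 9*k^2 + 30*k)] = (-k^2 - 10*k - 16)/(3*(k^2 + 10*k + 25))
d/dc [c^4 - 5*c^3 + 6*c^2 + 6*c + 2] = 4*c^3 - 15*c^2 + 12*c + 6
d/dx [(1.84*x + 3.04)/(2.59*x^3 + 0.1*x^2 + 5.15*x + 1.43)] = (4.7656*x^3 + 0.184*x^2 + 9.476*x - (1.84*x + 3.04)*(7.77*x^2 + 0.2*x + 5.15) + 2.6312)/(2.59*x^3 + 0.1*x^2 + 5.15*x + 1.43)^2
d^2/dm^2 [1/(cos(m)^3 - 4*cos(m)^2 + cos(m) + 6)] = ((7*cos(m) - 32*cos(2*m) + 9*cos(3*m))*(cos(m)^3 - 4*cos(m)^2 + cos(m) + 6)/4 + 2*(3*cos(m)^2 - 8*cos(m) + 1)^2*sin(m)^2)/(cos(m)^3 - 4*cos(m)^2 + cos(m) + 6)^3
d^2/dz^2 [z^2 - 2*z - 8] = 2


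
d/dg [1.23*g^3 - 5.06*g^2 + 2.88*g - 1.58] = 3.69*g^2 - 10.12*g + 2.88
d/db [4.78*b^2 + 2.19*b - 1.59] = 9.56*b + 2.19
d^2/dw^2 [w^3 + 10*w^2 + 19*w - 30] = 6*w + 20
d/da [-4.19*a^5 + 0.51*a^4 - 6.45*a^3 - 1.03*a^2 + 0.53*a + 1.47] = -20.95*a^4 + 2.04*a^3 - 19.35*a^2 - 2.06*a + 0.53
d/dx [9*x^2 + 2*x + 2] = 18*x + 2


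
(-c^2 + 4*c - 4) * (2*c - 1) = -2*c^3 + 9*c^2 - 12*c + 4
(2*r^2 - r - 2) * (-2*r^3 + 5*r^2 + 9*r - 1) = -4*r^5 + 12*r^4 + 17*r^3 - 21*r^2 - 17*r + 2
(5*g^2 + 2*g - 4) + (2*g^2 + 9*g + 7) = 7*g^2 + 11*g + 3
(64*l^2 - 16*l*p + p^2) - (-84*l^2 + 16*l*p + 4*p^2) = 148*l^2 - 32*l*p - 3*p^2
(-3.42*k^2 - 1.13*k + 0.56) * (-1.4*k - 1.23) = 4.788*k^3 + 5.7886*k^2 + 0.6059*k - 0.6888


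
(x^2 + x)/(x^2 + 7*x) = (x + 1)/(x + 7)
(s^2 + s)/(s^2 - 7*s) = (s + 1)/(s - 7)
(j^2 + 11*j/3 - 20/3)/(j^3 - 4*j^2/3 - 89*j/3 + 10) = (3*j - 4)/(3*j^2 - 19*j + 6)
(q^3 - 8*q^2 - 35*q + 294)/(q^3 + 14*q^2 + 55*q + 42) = (q^2 - 14*q + 49)/(q^2 + 8*q + 7)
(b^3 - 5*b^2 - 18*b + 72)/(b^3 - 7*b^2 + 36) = (b + 4)/(b + 2)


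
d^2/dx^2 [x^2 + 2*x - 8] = 2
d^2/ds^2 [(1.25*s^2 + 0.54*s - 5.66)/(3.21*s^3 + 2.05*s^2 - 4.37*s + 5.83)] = (25.76025*s^6 + 33.385284*s^5 - 573.325902*s^4 - 881.345464*s^3 + 122.758878*s^2 + 901.045428*s + 31.60159)/(33.076161*s^9 + 63.370215*s^8 - 94.616676*s^7 + 16.293124*s^6 + 358.994262*s^5 - 299.741286*s^4 - 69.508676*s^3 + 543.036516*s^2 - 445.594479*s + 198.155287)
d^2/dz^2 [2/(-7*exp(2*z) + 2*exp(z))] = 4*((7*exp(z) - 2)*(14*exp(z) - 1) - 4*(7*exp(z) - 1)^2)*exp(-z)/(7*exp(z) - 2)^3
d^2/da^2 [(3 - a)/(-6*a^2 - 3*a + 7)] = 6*((5 - 6*a)*(6*a^2 + 3*a - 7) + 3*(a - 3)*(4*a + 1)^2)/(6*a^2 + 3*a - 7)^3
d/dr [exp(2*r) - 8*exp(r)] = 2*(exp(r) - 4)*exp(r)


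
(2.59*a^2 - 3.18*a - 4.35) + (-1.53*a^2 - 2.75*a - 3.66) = 1.06*a^2 - 5.93*a - 8.01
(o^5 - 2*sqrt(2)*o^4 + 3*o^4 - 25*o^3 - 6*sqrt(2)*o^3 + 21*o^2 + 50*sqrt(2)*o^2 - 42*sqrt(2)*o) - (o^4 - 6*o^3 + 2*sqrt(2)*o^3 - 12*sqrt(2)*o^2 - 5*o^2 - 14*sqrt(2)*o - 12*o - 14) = o^5 - 2*sqrt(2)*o^4 + 2*o^4 - 19*o^3 - 8*sqrt(2)*o^3 + 26*o^2 + 62*sqrt(2)*o^2 - 28*sqrt(2)*o + 12*o + 14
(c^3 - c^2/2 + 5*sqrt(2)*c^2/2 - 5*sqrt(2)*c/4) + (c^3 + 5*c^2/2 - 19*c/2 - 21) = 2*c^3 + 2*c^2 + 5*sqrt(2)*c^2/2 - 19*c/2 - 5*sqrt(2)*c/4 - 21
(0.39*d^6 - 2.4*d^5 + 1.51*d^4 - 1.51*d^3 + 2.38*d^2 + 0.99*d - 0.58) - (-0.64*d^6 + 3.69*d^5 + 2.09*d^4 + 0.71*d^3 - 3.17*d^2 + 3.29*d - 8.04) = 1.03*d^6 - 6.09*d^5 - 0.58*d^4 - 2.22*d^3 + 5.55*d^2 - 2.3*d + 7.46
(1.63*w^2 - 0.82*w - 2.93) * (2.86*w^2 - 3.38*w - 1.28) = 4.6618*w^4 - 7.8546*w^3 - 7.6946*w^2 + 10.953*w + 3.7504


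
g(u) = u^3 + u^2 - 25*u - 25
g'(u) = 3*u^2 + 2*u - 25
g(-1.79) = 17.22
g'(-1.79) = -18.97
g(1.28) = -53.26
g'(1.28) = -17.52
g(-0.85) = -3.64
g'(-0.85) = -24.53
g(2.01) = -63.09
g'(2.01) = -8.86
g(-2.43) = 27.31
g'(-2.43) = -12.15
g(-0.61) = -9.60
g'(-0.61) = -25.10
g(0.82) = -44.28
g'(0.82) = -21.34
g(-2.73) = 30.36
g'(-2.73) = -8.10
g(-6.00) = -55.00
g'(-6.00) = 71.00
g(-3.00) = 32.00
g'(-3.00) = -4.00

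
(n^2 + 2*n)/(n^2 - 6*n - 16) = n/(n - 8)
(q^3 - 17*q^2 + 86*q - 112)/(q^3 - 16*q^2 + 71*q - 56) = (q - 2)/(q - 1)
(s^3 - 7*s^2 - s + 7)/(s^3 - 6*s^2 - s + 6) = (s - 7)/(s - 6)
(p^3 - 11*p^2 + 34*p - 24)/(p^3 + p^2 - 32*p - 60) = (p^2 - 5*p + 4)/(p^2 + 7*p + 10)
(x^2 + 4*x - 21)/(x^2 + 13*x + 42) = (x - 3)/(x + 6)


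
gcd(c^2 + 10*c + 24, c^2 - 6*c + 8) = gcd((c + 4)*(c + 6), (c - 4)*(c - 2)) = 1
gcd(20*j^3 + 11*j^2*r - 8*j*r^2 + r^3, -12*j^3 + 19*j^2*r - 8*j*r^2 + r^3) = -4*j + r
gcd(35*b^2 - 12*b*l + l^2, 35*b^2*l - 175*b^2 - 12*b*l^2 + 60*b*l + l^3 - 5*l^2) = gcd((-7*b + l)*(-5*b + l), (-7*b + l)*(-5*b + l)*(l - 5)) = 35*b^2 - 12*b*l + l^2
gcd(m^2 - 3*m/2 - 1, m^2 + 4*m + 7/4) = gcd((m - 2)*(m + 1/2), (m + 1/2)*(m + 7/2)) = m + 1/2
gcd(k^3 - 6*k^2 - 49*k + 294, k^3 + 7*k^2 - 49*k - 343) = k^2 - 49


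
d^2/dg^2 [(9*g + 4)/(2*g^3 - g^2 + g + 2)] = 2*((9*g + 4)*(6*g^2 - 2*g + 1)^2 + (-54*g^2 + 18*g - (6*g - 1)*(9*g + 4) - 9)*(2*g^3 - g^2 + g + 2))/(2*g^3 - g^2 + g + 2)^3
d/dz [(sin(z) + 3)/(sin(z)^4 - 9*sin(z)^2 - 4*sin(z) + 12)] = 3*(sin(z)*cos(z)^2 + 6*sin(z) + 2*cos(z)^2 + 2)*cos(z)/((sin(z) - 3)^2*(sin(z) - 1)^2*(sin(z) + 2)^3)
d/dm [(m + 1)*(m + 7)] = 2*m + 8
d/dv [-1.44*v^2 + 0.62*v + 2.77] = 0.62 - 2.88*v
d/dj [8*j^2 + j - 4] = 16*j + 1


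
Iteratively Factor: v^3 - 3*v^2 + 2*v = (v - 1)*(v^2 - 2*v) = (v - 2)*(v - 1)*(v)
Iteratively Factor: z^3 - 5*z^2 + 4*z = (z - 4)*(z^2 - z) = z*(z - 4)*(z - 1)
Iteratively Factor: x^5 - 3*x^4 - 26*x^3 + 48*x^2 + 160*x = (x)*(x^4 - 3*x^3 - 26*x^2 + 48*x + 160) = x*(x + 4)*(x^3 - 7*x^2 + 2*x + 40) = x*(x - 4)*(x + 4)*(x^2 - 3*x - 10) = x*(x - 4)*(x + 2)*(x + 4)*(x - 5)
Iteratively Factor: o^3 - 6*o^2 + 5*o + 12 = (o - 4)*(o^2 - 2*o - 3) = (o - 4)*(o + 1)*(o - 3)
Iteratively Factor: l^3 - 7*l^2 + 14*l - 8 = (l - 2)*(l^2 - 5*l + 4) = (l - 4)*(l - 2)*(l - 1)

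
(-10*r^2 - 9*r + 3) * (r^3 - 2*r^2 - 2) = -10*r^5 + 11*r^4 + 21*r^3 + 14*r^2 + 18*r - 6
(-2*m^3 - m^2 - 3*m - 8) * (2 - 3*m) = 6*m^4 - m^3 + 7*m^2 + 18*m - 16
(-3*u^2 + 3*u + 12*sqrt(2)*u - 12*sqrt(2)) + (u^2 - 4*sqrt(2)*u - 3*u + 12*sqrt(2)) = -2*u^2 + 8*sqrt(2)*u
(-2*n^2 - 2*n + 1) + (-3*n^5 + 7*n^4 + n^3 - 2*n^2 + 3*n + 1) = -3*n^5 + 7*n^4 + n^3 - 4*n^2 + n + 2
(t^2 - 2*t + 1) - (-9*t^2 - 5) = 10*t^2 - 2*t + 6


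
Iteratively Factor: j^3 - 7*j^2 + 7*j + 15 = (j + 1)*(j^2 - 8*j + 15) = (j - 5)*(j + 1)*(j - 3)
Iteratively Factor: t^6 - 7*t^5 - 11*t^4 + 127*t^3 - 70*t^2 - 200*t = (t - 2)*(t^5 - 5*t^4 - 21*t^3 + 85*t^2 + 100*t) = t*(t - 2)*(t^4 - 5*t^3 - 21*t^2 + 85*t + 100) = t*(t - 2)*(t + 4)*(t^3 - 9*t^2 + 15*t + 25) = t*(t - 5)*(t - 2)*(t + 4)*(t^2 - 4*t - 5) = t*(t - 5)*(t - 2)*(t + 1)*(t + 4)*(t - 5)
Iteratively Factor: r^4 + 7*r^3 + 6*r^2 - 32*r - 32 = (r - 2)*(r^3 + 9*r^2 + 24*r + 16) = (r - 2)*(r + 4)*(r^2 + 5*r + 4) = (r - 2)*(r + 1)*(r + 4)*(r + 4)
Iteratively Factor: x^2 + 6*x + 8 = (x + 2)*(x + 4)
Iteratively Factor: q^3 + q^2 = (q + 1)*(q^2) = q*(q + 1)*(q)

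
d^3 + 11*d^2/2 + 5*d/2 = d*(d + 1/2)*(d + 5)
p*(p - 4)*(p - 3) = p^3 - 7*p^2 + 12*p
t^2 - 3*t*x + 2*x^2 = (t - 2*x)*(t - x)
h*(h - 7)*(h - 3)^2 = h^4 - 13*h^3 + 51*h^2 - 63*h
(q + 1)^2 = q^2 + 2*q + 1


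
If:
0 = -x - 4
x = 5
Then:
No Solution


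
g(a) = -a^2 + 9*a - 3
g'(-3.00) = 15.00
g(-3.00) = -39.00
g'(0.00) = 9.00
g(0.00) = -3.00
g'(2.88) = 3.24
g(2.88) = 14.63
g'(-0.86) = 10.72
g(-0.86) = -11.48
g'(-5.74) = 20.48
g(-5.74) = -87.61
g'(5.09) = -1.18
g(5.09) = 16.90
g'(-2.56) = 14.12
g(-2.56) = -32.59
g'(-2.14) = 13.28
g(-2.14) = -26.84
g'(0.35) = 8.30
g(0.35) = 0.03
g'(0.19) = 8.62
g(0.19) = -1.33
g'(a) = 9 - 2*a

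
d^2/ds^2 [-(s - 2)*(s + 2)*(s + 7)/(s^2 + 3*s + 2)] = 36/(s^3 + 3*s^2 + 3*s + 1)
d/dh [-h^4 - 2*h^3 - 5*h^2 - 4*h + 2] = -4*h^3 - 6*h^2 - 10*h - 4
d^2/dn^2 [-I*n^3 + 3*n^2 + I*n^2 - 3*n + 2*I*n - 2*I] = -6*I*n + 6 + 2*I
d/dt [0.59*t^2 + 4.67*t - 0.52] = 1.18*t + 4.67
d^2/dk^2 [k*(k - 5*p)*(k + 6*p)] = 6*k + 2*p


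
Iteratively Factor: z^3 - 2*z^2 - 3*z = (z - 3)*(z^2 + z) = z*(z - 3)*(z + 1)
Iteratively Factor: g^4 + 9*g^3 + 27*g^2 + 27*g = (g + 3)*(g^3 + 6*g^2 + 9*g) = g*(g + 3)*(g^2 + 6*g + 9) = g*(g + 3)^2*(g + 3)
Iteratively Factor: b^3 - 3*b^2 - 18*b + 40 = (b - 2)*(b^2 - b - 20) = (b - 2)*(b + 4)*(b - 5)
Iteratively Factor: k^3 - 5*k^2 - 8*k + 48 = (k + 3)*(k^2 - 8*k + 16) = (k - 4)*(k + 3)*(k - 4)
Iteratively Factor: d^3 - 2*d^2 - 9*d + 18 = (d - 2)*(d^2 - 9) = (d - 2)*(d + 3)*(d - 3)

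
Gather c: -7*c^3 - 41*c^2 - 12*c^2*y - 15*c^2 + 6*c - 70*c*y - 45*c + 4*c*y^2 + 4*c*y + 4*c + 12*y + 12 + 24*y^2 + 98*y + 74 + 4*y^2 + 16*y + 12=-7*c^3 + c^2*(-12*y - 56) + c*(4*y^2 - 66*y - 35) + 28*y^2 + 126*y + 98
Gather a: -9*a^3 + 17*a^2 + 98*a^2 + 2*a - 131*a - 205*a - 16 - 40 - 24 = -9*a^3 + 115*a^2 - 334*a - 80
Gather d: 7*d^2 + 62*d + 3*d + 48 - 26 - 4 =7*d^2 + 65*d + 18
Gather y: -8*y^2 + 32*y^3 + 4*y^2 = 32*y^3 - 4*y^2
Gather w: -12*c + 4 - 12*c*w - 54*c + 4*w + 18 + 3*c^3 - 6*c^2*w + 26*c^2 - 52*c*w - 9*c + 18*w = 3*c^3 + 26*c^2 - 75*c + w*(-6*c^2 - 64*c + 22) + 22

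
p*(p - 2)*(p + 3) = p^3 + p^2 - 6*p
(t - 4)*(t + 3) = t^2 - t - 12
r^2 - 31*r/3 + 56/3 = (r - 8)*(r - 7/3)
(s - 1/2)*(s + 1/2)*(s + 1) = s^3 + s^2 - s/4 - 1/4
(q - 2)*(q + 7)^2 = q^3 + 12*q^2 + 21*q - 98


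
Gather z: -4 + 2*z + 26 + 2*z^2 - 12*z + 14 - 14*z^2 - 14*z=-12*z^2 - 24*z + 36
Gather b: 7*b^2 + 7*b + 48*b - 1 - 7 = 7*b^2 + 55*b - 8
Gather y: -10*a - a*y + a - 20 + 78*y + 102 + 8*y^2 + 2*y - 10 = -9*a + 8*y^2 + y*(80 - a) + 72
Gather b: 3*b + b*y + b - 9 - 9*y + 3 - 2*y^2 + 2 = b*(y + 4) - 2*y^2 - 9*y - 4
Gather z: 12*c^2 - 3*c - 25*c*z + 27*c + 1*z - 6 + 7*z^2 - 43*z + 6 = 12*c^2 + 24*c + 7*z^2 + z*(-25*c - 42)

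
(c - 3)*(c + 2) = c^2 - c - 6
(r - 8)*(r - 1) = r^2 - 9*r + 8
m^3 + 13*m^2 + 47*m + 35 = (m + 1)*(m + 5)*(m + 7)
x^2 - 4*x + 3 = (x - 3)*(x - 1)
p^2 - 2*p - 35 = (p - 7)*(p + 5)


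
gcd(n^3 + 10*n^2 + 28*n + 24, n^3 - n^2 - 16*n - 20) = n^2 + 4*n + 4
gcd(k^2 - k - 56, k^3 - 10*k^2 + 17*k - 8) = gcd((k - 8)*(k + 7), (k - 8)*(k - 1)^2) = k - 8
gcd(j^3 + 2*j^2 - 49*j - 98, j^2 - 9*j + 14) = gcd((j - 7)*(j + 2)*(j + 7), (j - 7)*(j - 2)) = j - 7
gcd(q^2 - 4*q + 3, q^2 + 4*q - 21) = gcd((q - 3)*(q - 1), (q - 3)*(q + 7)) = q - 3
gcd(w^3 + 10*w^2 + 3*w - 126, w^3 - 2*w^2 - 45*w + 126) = w^2 + 4*w - 21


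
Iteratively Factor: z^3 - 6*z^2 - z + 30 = (z - 5)*(z^2 - z - 6) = (z - 5)*(z - 3)*(z + 2)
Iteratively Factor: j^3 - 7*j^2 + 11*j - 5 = (j - 1)*(j^2 - 6*j + 5) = (j - 1)^2*(j - 5)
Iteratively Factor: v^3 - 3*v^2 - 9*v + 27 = (v + 3)*(v^2 - 6*v + 9) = (v - 3)*(v + 3)*(v - 3)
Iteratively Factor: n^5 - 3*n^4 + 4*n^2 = (n)*(n^4 - 3*n^3 + 4*n) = n*(n + 1)*(n^3 - 4*n^2 + 4*n) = n*(n - 2)*(n + 1)*(n^2 - 2*n) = n*(n - 2)^2*(n + 1)*(n)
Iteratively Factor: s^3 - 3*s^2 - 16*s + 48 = (s + 4)*(s^2 - 7*s + 12) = (s - 4)*(s + 4)*(s - 3)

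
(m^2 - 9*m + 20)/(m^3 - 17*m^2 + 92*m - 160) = 1/(m - 8)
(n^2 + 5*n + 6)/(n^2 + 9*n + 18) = (n + 2)/(n + 6)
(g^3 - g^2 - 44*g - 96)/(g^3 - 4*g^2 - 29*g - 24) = (g + 4)/(g + 1)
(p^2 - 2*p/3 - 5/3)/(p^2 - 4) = (3*p^2 - 2*p - 5)/(3*(p^2 - 4))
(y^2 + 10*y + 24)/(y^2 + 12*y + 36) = (y + 4)/(y + 6)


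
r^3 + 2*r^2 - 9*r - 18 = (r - 3)*(r + 2)*(r + 3)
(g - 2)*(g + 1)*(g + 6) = g^3 + 5*g^2 - 8*g - 12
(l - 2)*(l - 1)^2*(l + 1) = l^4 - 3*l^3 + l^2 + 3*l - 2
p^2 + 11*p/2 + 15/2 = (p + 5/2)*(p + 3)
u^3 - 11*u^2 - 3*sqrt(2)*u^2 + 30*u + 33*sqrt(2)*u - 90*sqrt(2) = (u - 6)*(u - 5)*(u - 3*sqrt(2))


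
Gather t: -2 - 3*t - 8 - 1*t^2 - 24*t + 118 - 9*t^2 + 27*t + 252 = 360 - 10*t^2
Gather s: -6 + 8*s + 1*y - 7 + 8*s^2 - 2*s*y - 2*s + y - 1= 8*s^2 + s*(6 - 2*y) + 2*y - 14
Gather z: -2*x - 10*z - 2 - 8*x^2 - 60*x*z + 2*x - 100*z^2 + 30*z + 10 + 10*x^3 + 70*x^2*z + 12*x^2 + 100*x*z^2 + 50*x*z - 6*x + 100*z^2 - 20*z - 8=10*x^3 + 4*x^2 + 100*x*z^2 - 6*x + z*(70*x^2 - 10*x)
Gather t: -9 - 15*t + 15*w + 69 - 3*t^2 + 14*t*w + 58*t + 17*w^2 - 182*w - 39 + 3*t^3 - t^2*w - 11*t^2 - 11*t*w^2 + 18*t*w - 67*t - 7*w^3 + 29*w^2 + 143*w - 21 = 3*t^3 + t^2*(-w - 14) + t*(-11*w^2 + 32*w - 24) - 7*w^3 + 46*w^2 - 24*w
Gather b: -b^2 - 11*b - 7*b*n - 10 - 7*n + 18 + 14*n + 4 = -b^2 + b*(-7*n - 11) + 7*n + 12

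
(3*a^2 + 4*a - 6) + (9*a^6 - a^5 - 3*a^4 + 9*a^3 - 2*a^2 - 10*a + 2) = 9*a^6 - a^5 - 3*a^4 + 9*a^3 + a^2 - 6*a - 4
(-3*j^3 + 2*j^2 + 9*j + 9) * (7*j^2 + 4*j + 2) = -21*j^5 + 2*j^4 + 65*j^3 + 103*j^2 + 54*j + 18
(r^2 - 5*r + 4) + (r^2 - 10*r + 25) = 2*r^2 - 15*r + 29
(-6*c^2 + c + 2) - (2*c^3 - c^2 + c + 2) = -2*c^3 - 5*c^2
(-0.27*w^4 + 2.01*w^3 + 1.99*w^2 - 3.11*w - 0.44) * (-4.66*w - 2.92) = 1.2582*w^5 - 8.5782*w^4 - 15.1426*w^3 + 8.6818*w^2 + 11.1316*w + 1.2848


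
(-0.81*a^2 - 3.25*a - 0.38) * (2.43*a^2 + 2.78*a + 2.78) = -1.9683*a^4 - 10.1493*a^3 - 12.2102*a^2 - 10.0914*a - 1.0564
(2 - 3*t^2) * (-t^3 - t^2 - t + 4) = 3*t^5 + 3*t^4 + t^3 - 14*t^2 - 2*t + 8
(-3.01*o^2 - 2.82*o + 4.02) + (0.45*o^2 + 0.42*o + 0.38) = -2.56*o^2 - 2.4*o + 4.4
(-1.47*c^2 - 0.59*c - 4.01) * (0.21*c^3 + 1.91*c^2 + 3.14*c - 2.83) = -0.3087*c^5 - 2.9316*c^4 - 6.5848*c^3 - 5.3516*c^2 - 10.9217*c + 11.3483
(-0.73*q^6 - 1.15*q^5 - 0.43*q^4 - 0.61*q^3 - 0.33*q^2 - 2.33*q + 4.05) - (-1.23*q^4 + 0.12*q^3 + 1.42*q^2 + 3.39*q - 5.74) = -0.73*q^6 - 1.15*q^5 + 0.8*q^4 - 0.73*q^3 - 1.75*q^2 - 5.72*q + 9.79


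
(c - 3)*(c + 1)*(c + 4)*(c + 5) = c^4 + 7*c^3 - c^2 - 67*c - 60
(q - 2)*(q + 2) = q^2 - 4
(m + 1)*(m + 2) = m^2 + 3*m + 2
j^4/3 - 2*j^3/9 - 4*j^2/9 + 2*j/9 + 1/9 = (j/3 + 1/3)*(j - 1)^2*(j + 1/3)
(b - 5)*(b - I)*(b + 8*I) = b^3 - 5*b^2 + 7*I*b^2 + 8*b - 35*I*b - 40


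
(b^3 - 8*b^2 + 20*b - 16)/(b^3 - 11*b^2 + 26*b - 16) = (b^2 - 6*b + 8)/(b^2 - 9*b + 8)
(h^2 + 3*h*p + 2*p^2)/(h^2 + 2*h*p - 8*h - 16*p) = (h + p)/(h - 8)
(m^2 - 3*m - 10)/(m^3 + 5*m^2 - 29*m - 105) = (m + 2)/(m^2 + 10*m + 21)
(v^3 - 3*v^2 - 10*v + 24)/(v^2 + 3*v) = v - 6 + 8/v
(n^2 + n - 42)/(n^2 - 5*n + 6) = (n^2 + n - 42)/(n^2 - 5*n + 6)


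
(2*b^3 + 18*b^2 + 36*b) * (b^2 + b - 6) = 2*b^5 + 20*b^4 + 42*b^3 - 72*b^2 - 216*b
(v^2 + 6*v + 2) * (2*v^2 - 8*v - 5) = 2*v^4 + 4*v^3 - 49*v^2 - 46*v - 10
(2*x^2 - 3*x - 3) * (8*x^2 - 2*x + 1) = 16*x^4 - 28*x^3 - 16*x^2 + 3*x - 3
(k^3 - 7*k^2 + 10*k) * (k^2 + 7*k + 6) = k^5 - 33*k^3 + 28*k^2 + 60*k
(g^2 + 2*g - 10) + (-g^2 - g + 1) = g - 9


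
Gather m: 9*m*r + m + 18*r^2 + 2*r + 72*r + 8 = m*(9*r + 1) + 18*r^2 + 74*r + 8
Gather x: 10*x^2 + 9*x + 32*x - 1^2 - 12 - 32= 10*x^2 + 41*x - 45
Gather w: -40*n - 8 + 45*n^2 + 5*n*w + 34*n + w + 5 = 45*n^2 - 6*n + w*(5*n + 1) - 3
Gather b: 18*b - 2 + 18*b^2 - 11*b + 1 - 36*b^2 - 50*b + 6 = -18*b^2 - 43*b + 5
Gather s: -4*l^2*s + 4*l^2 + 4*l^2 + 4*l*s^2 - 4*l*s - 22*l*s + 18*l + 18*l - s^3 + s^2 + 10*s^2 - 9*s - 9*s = 8*l^2 + 36*l - s^3 + s^2*(4*l + 11) + s*(-4*l^2 - 26*l - 18)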